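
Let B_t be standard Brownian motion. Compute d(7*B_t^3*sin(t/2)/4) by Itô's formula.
d(7*B_t^3*sin(t/2)/4) = (7*B_t*(B_t^2*cos(t/2) + 6*sin(t/2))/8) dt + (21*B_t^2*sin(t/2)/4) dB_t

Itô's formula for f(t, x): d f(t, B_t) = (f_t + (1/2) f_xx) dt + f_x dB_t. Compute partials of f(t, x) = 7*x^3*sin(t/2)/4:
  f_t(t,x)  = 7*x^3*cos(t/2)/8
  f_x(t,x)  = 21*x^2*sin(t/2)/4
  f_xx(t,x) = 21*x*sin(t/2)/2
Assemble drift = f_t + (1/2) f_xx = 7*x*(x^2*cos(t/2) + 6*sin(t/2))/8 and diffusion = f_x = 21*x^2*sin(t/2)/4. Substituting x = B_t:
  d(7*B_t^3*sin(t/2)/4) = (7*B_t*(B_t^2*cos(t/2) + 6*sin(t/2))/8) dt + (21*B_t^2*sin(t/2)/4) dB_t.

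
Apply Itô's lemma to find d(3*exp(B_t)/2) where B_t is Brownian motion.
d(3*exp(B_t)/2) = (3*exp(B_t)/4) dt + (3*exp(B_t)/2) dB_t

Itô's formula for f(B_t) gives d f(B_t) = f'(B_t) dB_t + (1/2) f''(B_t) dt. Compute derivatives of f(x) = 3*exp(x)/2:
  f'(x)  = 3*exp(x)/2
  f''(x) = 3*exp(x)/2
Substitute x = B_t and multiply the f'' term by 1/2:
  drift     = (1/2) * (3*exp(x)/2) evaluated at B_t = 3*exp(B_t)/4
  diffusion = (3*exp(x)/2) evaluated at B_t = 3*exp(B_t)/2
Therefore d(3*exp(B_t)/2) = (3*exp(B_t)/4) dt + (3*exp(B_t)/2) dB_t.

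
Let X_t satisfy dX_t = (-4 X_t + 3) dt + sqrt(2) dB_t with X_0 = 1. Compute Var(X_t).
Var(X_t) = 1/4 - exp(-8*t)/4

The variance V(t) = Var(X_t) satisfies V'(t) = 2 a V(t) + c^2 with V(0) = 0 (drift coefficient is linear in X, diffusion is constant). With a = -4, c = sqrt(2), the solution is
  V(t) = (c^2 / (2 a)) * (exp(2 a t) - 1)
       = (sqrt(2)^2 / (2*(-4))) * (exp((-8) t) - 1)
       = 1/4 - exp(-8*t)/4.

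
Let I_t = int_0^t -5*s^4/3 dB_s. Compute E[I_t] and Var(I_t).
E[I_t] = 0; Var(I_t) = 25*t^9/81

The Itô integral of a deterministic integrand f(s) has mean 0 because each increment f(s) * (B_{s+ds} - B_s) has mean 0. By the Itô isometry:
  Var( int_0^t f(s) dB_s ) = E[ (int_0^t f(s) dB_s)^2 ] = int_0^t f(s)^2 ds.
Here f(s) = -5*s^4/3, so f(s)^2 = 25*s^8/9. Integrate:
  int_0^t (25*s^8/9) ds = 25*t^9/81.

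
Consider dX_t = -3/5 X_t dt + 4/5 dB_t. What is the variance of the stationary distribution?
lim Var(X_t) = 8/15

The OU SDE dX = -theta X dt + sigma dB admits the integrating factor exp(theta t): d(exp(theta t) X_t) = sigma exp(theta t) dB_t. Integrating from 0 to t gives X_t = x_0 * exp(-theta t) + sigma * int_0^t exp(-theta (t-s)) dB_s for any initial x_0. The Itô integral has variance (by the Itô isometry) sigma^2 * int_0^t exp(-2 theta (t - s)) ds = sigma^2 * (1 - exp(-2 theta t)) / (2 theta), independent of x_0.
With theta = 3/5, sigma = 4/5:
  Var(X_t) = (4/5)^2 * (1 - exp(-2*3/5 t)) / (2 * 3/5) = 8/15 - 8*exp(-6*t/5)/15.
As t -> infinity, exp(-2*3/5 t) -> 0, so the stationary variance is sigma^2 / (2 theta) = 8/15.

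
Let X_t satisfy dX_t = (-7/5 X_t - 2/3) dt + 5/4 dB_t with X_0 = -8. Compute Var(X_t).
Var(X_t) = 125/224 - 125*exp(-14*t/5)/224

The variance V(t) = Var(X_t) satisfies V'(t) = 2 a V(t) + c^2 with V(0) = 0 (drift coefficient is linear in X, diffusion is constant). With a = -7/5, c = 5/4, the solution is
  V(t) = (c^2 / (2 a)) * (exp(2 a t) - 1)
       = ((5/4)^2 / (2*(-7/5))) * (exp((-14/5) t) - 1)
       = 125/224 - 125*exp(-14*t/5)/224.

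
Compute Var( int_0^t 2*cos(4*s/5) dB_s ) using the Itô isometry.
Var = 2*t + 5*sin(4*t/5)*cos(4*t/5)/2

The Itô integral of a deterministic integrand f(s) has mean 0 because each increment f(s) * (B_{s+ds} - B_s) has mean 0. By the Itô isometry:
  Var( int_0^t f(s) dB_s ) = E[ (int_0^t f(s) dB_s)^2 ] = int_0^t f(s)^2 ds.
Here f(s) = 2*cos(4*s/5), so f(s)^2 = 4*cos(4*s/5)^2. Integrate:
  int_0^t (4*cos(4*s/5)^2) ds = 2*t + 5*sin(4*t/5)*cos(4*t/5)/2.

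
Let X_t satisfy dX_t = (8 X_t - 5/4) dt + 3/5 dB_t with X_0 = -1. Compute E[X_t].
E[X_t] = 5/32 - 37*exp(8*t)/32

Taking expectations and using E[dB_t] = 0, the mean m(t) = E[X_t] satisfies the ODE m'(t) = a m(t) + b with m(0) = x_0. With a = 8, b = -5/4, x_0 = -1, the solution is
  m(t) = x_0 * exp(a t) + (b/a) * (exp(a t) - 1)
       = (-1) * exp(8 t) + ((-5/4)/8) * (exp(8 t) - 1)
       = 5/32 - 37*exp(8*t)/32.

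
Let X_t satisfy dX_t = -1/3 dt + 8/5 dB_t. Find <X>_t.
<X>_t = 64*t/25

For an Itô process dX_t = a(t) dt + b(t) dB_t, the quadratic variation is <X>_t = int_0^t b(s)^2 ds (the drift term does not contribute). Here b(s) = 8/5, so
  b(s)^2 = 64/25.
Integrating from 0 to t:
  <X>_t = int_0^t (64/25) ds = 64*t/25.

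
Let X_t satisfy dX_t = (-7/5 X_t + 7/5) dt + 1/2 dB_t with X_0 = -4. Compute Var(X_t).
Var(X_t) = 5/56 - 5*exp(-14*t/5)/56

The variance V(t) = Var(X_t) satisfies V'(t) = 2 a V(t) + c^2 with V(0) = 0 (drift coefficient is linear in X, diffusion is constant). With a = -7/5, c = 1/2, the solution is
  V(t) = (c^2 / (2 a)) * (exp(2 a t) - 1)
       = ((1/2)^2 / (2*(-7/5))) * (exp((-14/5) t) - 1)
       = 5/56 - 5*exp(-14*t/5)/56.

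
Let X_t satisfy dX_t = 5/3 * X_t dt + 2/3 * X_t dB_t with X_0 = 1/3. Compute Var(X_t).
Var(X_t) = (exp(4*t/9) - 1)*exp(10*t/3)/9

For GBM dX = mu X dt + sigma X dB with X_0 = x_0, apply Itô to Y = log X: dY = (mu - sigma^2/2) dt + sigma dB, so Y_t = log(x_0) + (mu - sigma^2/2) t + sigma B_t and hence X_t = x_0 * exp((mu - sigma^2/2) t + sigma B_t).
With mu = 5/3, sigma = 2/3, x_0 = 1/3, this gives:
  X_t = 1/3 * exp((13/9) * t + (2/3) * B_t).
Since sigma*B_t ~ Normal(0, sigma^2 t), E[exp(sigma*B_t)] = exp(sigma^2 t / 2); so E[X_t] = x_0 * exp((mu - sigma^2/2) t) * exp(sigma^2 t / 2) = x_0 * exp(mu t) = exp(5*t/3)/3.
Var(X_t) = E[X_t^2] - (E[X_t])^2 = x_0^2 * exp(2 mu t) * (exp(sigma^2 t) - 1) = (exp(4*t/9) - 1)*exp(10*t/3)/9.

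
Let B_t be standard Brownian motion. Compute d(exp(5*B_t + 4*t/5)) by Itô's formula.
d(exp(5*B_t + 4*t/5)) = (133*exp(5*B_t + 4*t/5)/10) dt + (5*exp(5*B_t + 4*t/5)) dB_t

Itô's formula for f(t, x): d f(t, B_t) = (f_t + (1/2) f_xx) dt + f_x dB_t. Compute partials of f(t, x) = exp(4*t/5 + 5*x):
  f_t(t,x)  = 4*exp(4*t/5 + 5*x)/5
  f_x(t,x)  = 5*exp(4*t/5 + 5*x)
  f_xx(t,x) = 25*exp(4*t/5 + 5*x)
Assemble drift = f_t + (1/2) f_xx = 133*exp(4*t/5 + 5*x)/10 and diffusion = f_x = 5*exp(4*t/5 + 5*x). Substituting x = B_t:
  d(exp(5*B_t + 4*t/5)) = (133*exp(5*B_t + 4*t/5)/10) dt + (5*exp(5*B_t + 4*t/5)) dB_t.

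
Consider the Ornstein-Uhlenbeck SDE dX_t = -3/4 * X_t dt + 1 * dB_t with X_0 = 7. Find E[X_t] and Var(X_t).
E[X_t] = 7*exp(-3*t/4); Var(X_t) = 2/3 - 2*exp(-3*t/2)/3

The OU SDE dX = -theta X dt + sigma dB admits the integrating factor exp(theta t): d(exp(theta t) X_t) = sigma exp(theta t) dB_t. Integrating from 0 to t:
  X_t = x_0 * exp(-theta t) + sigma * int_0^t exp(-theta (t-s)) dB_s.
The Itô integral has mean 0 and (by the Itô isometry) variance sigma^2 * int_0^t exp(-2 theta (t - s)) ds = sigma^2 * (1 - exp(-2 theta t)) / (2 theta).
With theta = 3/4, sigma = 1, x_0 = 7:
  E[X_t] = 7 * exp(-3/4 t) = 7*exp(-3*t/4)
  Var(X_t) = (1)^2 * (1 - exp(-2*3/4 t)) / (2 * 3/4) = 2/3 - 2*exp(-3*t/2)/3.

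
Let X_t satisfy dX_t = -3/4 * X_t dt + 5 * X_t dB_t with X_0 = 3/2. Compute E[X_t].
E[X_t] = 3*exp(-3*t/4)/2

For GBM dX = mu X dt + sigma X dB with X_0 = x_0, apply Itô to Y = log X: dY = (mu - sigma^2/2) dt + sigma dB, so Y_t = log(x_0) + (mu - sigma^2/2) t + sigma B_t and hence X_t = x_0 * exp((mu - sigma^2/2) t + sigma B_t).
With mu = -3/4, sigma = 5, x_0 = 3/2, this gives:
  X_t = 3/2 * exp((-53/4) * t + (5) * B_t).
Since sigma*B_t ~ Normal(0, sigma^2 t), E[exp(sigma*B_t)] = exp(sigma^2 t / 2); so E[X_t] = x_0 * exp((mu - sigma^2/2) t) * exp(sigma^2 t / 2) = x_0 * exp(mu t) = 3*exp(-3*t/4)/2.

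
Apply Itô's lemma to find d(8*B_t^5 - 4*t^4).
d(8*B_t^5 - 4*t^4) = (80*B_t^3 - 16*t^3) dt + (40*B_t^4) dB_t

Itô's formula for f(t, x): d f(t, B_t) = (f_t + (1/2) f_xx) dt + f_x dB_t. Compute partials of f(t, x) = -4*t^4 + 8*x^5:
  f_t(t,x)  = -16*t^3
  f_x(t,x)  = 40*x^4
  f_xx(t,x) = 160*x^3
Assemble drift = f_t + (1/2) f_xx = -16*t^3 + 80*x^3 and diffusion = f_x = 40*x^4. Substituting x = B_t:
  d(8*B_t^5 - 4*t^4) = (80*B_t^3 - 16*t^3) dt + (40*B_t^4) dB_t.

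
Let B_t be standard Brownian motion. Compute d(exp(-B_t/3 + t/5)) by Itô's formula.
d(exp(-B_t/3 + t/5)) = (23*exp(-B_t/3 + t/5)/90) dt + (-exp(-B_t/3 + t/5)/3) dB_t

Itô's formula for f(t, x): d f(t, B_t) = (f_t + (1/2) f_xx) dt + f_x dB_t. Compute partials of f(t, x) = exp(t/5 - x/3):
  f_t(t,x)  = exp(t/5 - x/3)/5
  f_x(t,x)  = -exp(t/5 - x/3)/3
  f_xx(t,x) = exp(t/5 - x/3)/9
Assemble drift = f_t + (1/2) f_xx = 23*exp(t/5 - x/3)/90 and diffusion = f_x = -exp(t/5 - x/3)/3. Substituting x = B_t:
  d(exp(-B_t/3 + t/5)) = (23*exp(-B_t/3 + t/5)/90) dt + (-exp(-B_t/3 + t/5)/3) dB_t.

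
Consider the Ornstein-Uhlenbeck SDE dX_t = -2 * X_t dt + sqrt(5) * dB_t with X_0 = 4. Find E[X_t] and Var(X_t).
E[X_t] = 4*exp(-2*t); Var(X_t) = 5/4 - 5*exp(-4*t)/4

The OU SDE dX = -theta X dt + sigma dB admits the integrating factor exp(theta t): d(exp(theta t) X_t) = sigma exp(theta t) dB_t. Integrating from 0 to t:
  X_t = x_0 * exp(-theta t) + sigma * int_0^t exp(-theta (t-s)) dB_s.
The Itô integral has mean 0 and (by the Itô isometry) variance sigma^2 * int_0^t exp(-2 theta (t - s)) ds = sigma^2 * (1 - exp(-2 theta t)) / (2 theta).
With theta = 2, sigma = sqrt(5), x_0 = 4:
  E[X_t] = 4 * exp(-2 t) = 4*exp(-2*t)
  Var(X_t) = (sqrt(5))^2 * (1 - exp(-2*2 t)) / (2 * 2) = 5/4 - 5*exp(-4*t)/4.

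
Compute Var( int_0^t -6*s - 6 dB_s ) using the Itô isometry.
Var = 12*t*(t^2 + 3*t + 3)

The Itô integral of a deterministic integrand f(s) has mean 0 because each increment f(s) * (B_{s+ds} - B_s) has mean 0. By the Itô isometry:
  Var( int_0^t f(s) dB_s ) = E[ (int_0^t f(s) dB_s)^2 ] = int_0^t f(s)^2 ds.
Here f(s) = -6*s - 6, so f(s)^2 = 36*(s + 1)^2. Integrate:
  int_0^t (36*(s + 1)^2) ds = 12*t*(t^2 + 3*t + 3).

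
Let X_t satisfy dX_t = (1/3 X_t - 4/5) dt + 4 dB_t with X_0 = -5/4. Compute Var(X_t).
Var(X_t) = 24*exp(2*t/3) - 24

The variance V(t) = Var(X_t) satisfies V'(t) = 2 a V(t) + c^2 with V(0) = 0 (drift coefficient is linear in X, diffusion is constant). With a = 1/3, c = 4, the solution is
  V(t) = (c^2 / (2 a)) * (exp(2 a t) - 1)
       = (4^2 / (2*(1/3))) * (exp((2/3) t) - 1)
       = 24*exp(2*t/3) - 24.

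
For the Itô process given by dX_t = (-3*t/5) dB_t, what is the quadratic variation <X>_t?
<X>_t = 3*t^3/25

For an Itô process dX_t = a(t) dt + b(t) dB_t, the quadratic variation is <X>_t = int_0^t b(s)^2 ds (the drift term does not contribute). Here b(s) = -3*s/5, so
  b(s)^2 = 9*s^2/25.
Integrating from 0 to t:
  <X>_t = int_0^t (9*s^2/25) ds = 3*t^3/25.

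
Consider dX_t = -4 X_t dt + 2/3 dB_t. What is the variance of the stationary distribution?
lim Var(X_t) = 1/18

The OU SDE dX = -theta X dt + sigma dB admits the integrating factor exp(theta t): d(exp(theta t) X_t) = sigma exp(theta t) dB_t. Integrating from 0 to t gives X_t = x_0 * exp(-theta t) + sigma * int_0^t exp(-theta (t-s)) dB_s for any initial x_0. The Itô integral has variance (by the Itô isometry) sigma^2 * int_0^t exp(-2 theta (t - s)) ds = sigma^2 * (1 - exp(-2 theta t)) / (2 theta), independent of x_0.
With theta = 4, sigma = 2/3:
  Var(X_t) = (2/3)^2 * (1 - exp(-2*4 t)) / (2 * 4) = 1/18 - exp(-8*t)/18.
As t -> infinity, exp(-2*4 t) -> 0, so the stationary variance is sigma^2 / (2 theta) = 1/18.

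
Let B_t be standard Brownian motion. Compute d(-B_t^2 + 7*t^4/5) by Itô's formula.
d(-B_t^2 + 7*t^4/5) = (28*t^3/5 - 1) dt + (-2*B_t) dB_t

Itô's formula for f(t, x): d f(t, B_t) = (f_t + (1/2) f_xx) dt + f_x dB_t. Compute partials of f(t, x) = 7*t^4/5 - x^2:
  f_t(t,x)  = 28*t^3/5
  f_x(t,x)  = -2*x
  f_xx(t,x) = -2
Assemble drift = f_t + (1/2) f_xx = 28*t^3/5 - 1 and diffusion = f_x = -2*x. Substituting x = B_t:
  d(-B_t^2 + 7*t^4/5) = (28*t^3/5 - 1) dt + (-2*B_t) dB_t.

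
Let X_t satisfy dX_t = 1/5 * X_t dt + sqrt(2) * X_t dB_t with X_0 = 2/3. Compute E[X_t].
E[X_t] = 2*exp(t/5)/3

For GBM dX = mu X dt + sigma X dB with X_0 = x_0, apply Itô to Y = log X: dY = (mu - sigma^2/2) dt + sigma dB, so Y_t = log(x_0) + (mu - sigma^2/2) t + sigma B_t and hence X_t = x_0 * exp((mu - sigma^2/2) t + sigma B_t).
With mu = 1/5, sigma = sqrt(2), x_0 = 2/3, this gives:
  X_t = 2/3 * exp((-4/5) * t + (sqrt(2)) * B_t).
Since sigma*B_t ~ Normal(0, sigma^2 t), E[exp(sigma*B_t)] = exp(sigma^2 t / 2); so E[X_t] = x_0 * exp((mu - sigma^2/2) t) * exp(sigma^2 t / 2) = x_0 * exp(mu t) = 2*exp(t/5)/3.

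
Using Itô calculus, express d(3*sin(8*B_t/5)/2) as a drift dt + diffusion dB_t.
d(3*sin(8*B_t/5)/2) = (-48*sin(8*B_t/5)/25) dt + (12*cos(8*B_t/5)/5) dB_t

Itô's formula for f(B_t) gives d f(B_t) = f'(B_t) dB_t + (1/2) f''(B_t) dt. Compute derivatives of f(x) = 3*sin(8*x/5)/2:
  f'(x)  = 12*cos(8*x/5)/5
  f''(x) = -96*sin(8*x/5)/25
Substitute x = B_t and multiply the f'' term by 1/2:
  drift     = (1/2) * (-96*sin(8*x/5)/25) evaluated at B_t = -48*sin(8*B_t/5)/25
  diffusion = (12*cos(8*x/5)/5) evaluated at B_t = 12*cos(8*B_t/5)/5
Therefore d(3*sin(8*B_t/5)/2) = (-48*sin(8*B_t/5)/25) dt + (12*cos(8*B_t/5)/5) dB_t.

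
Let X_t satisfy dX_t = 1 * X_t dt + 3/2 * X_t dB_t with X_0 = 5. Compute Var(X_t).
Var(X_t) = 25*(exp(9*t/4) - 1)*exp(2*t)

For GBM dX = mu X dt + sigma X dB with X_0 = x_0, apply Itô to Y = log X: dY = (mu - sigma^2/2) dt + sigma dB, so Y_t = log(x_0) + (mu - sigma^2/2) t + sigma B_t and hence X_t = x_0 * exp((mu - sigma^2/2) t + sigma B_t).
With mu = 1, sigma = 3/2, x_0 = 5, this gives:
  X_t = 5 * exp((-1/8) * t + (3/2) * B_t).
Since sigma*B_t ~ Normal(0, sigma^2 t), E[exp(sigma*B_t)] = exp(sigma^2 t / 2); so E[X_t] = x_0 * exp((mu - sigma^2/2) t) * exp(sigma^2 t / 2) = x_0 * exp(mu t) = 5*exp(t).
Var(X_t) = E[X_t^2] - (E[X_t])^2 = x_0^2 * exp(2 mu t) * (exp(sigma^2 t) - 1) = 25*(exp(9*t/4) - 1)*exp(2*t).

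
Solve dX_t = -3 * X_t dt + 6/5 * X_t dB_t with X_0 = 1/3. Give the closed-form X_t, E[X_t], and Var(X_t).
X_t = 1/3 * exp((-93/25) t + (6/5) B_t); E[X_t] = exp(-3*t)/3; Var(X_t) = (exp(36*t/25) - 1)*exp(-6*t)/9

For GBM dX = mu X dt + sigma X dB with X_0 = x_0, apply Itô to Y = log X: dY = (mu - sigma^2/2) dt + sigma dB, so Y_t = log(x_0) + (mu - sigma^2/2) t + sigma B_t and hence X_t = x_0 * exp((mu - sigma^2/2) t + sigma B_t).
With mu = -3, sigma = 6/5, x_0 = 1/3, this gives:
  X_t = 1/3 * exp((-93/25) * t + (6/5) * B_t).
Since sigma*B_t ~ Normal(0, sigma^2 t), E[exp(sigma*B_t)] = exp(sigma^2 t / 2); so E[X_t] = x_0 * exp((mu - sigma^2/2) t) * exp(sigma^2 t / 2) = x_0 * exp(mu t) = exp(-3*t)/3.
Var(X_t) = E[X_t^2] - (E[X_t])^2 = x_0^2 * exp(2 mu t) * (exp(sigma^2 t) - 1) = (exp(36*t/25) - 1)*exp(-6*t)/9.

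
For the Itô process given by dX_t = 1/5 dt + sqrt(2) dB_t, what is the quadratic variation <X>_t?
<X>_t = 2*t

For an Itô process dX_t = a(t) dt + b(t) dB_t, the quadratic variation is <X>_t = int_0^t b(s)^2 ds (the drift term does not contribute). Here b(s) = sqrt(2), so
  b(s)^2 = 2.
Integrating from 0 to t:
  <X>_t = int_0^t (2) ds = 2*t.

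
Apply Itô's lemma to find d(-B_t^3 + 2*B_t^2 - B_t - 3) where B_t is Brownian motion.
d(-B_t^3 + 2*B_t^2 - B_t - 3) = (2 - 3*B_t) dt + (-3*B_t^2 + 4*B_t - 1) dB_t

Itô's formula for f(B_t) gives d f(B_t) = f'(B_t) dB_t + (1/2) f''(B_t) dt. Compute derivatives of f(x) = -x^3 + 2*x^2 - x - 3:
  f'(x)  = -3*x^2 + 4*x - 1
  f''(x) = 4 - 6*x
Substitute x = B_t and multiply the f'' term by 1/2:
  drift     = (1/2) * (4 - 6*x) evaluated at B_t = 2 - 3*B_t
  diffusion = (-3*x^2 + 4*x - 1) evaluated at B_t = -3*B_t^2 + 4*B_t - 1
Therefore d(-B_t^3 + 2*B_t^2 - B_t - 3) = (2 - 3*B_t) dt + (-3*B_t^2 + 4*B_t - 1) dB_t.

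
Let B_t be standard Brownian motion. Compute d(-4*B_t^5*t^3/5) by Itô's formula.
d(-4*B_t^5*t^3/5) = (B_t^3*t^2*(-12*B_t^2/5 - 8*t)) dt + (-4*B_t^4*t^3) dB_t

Itô's formula for f(t, x): d f(t, B_t) = (f_t + (1/2) f_xx) dt + f_x dB_t. Compute partials of f(t, x) = -4*t^3*x^5/5:
  f_t(t,x)  = -12*t^2*x^5/5
  f_x(t,x)  = -4*t^3*x^4
  f_xx(t,x) = -16*t^3*x^3
Assemble drift = f_t + (1/2) f_xx = t^2*x^3*(-8*t - 12*x^2/5) and diffusion = f_x = -4*t^3*x^4. Substituting x = B_t:
  d(-4*B_t^5*t^3/5) = (B_t^3*t^2*(-12*B_t^2/5 - 8*t)) dt + (-4*B_t^4*t^3) dB_t.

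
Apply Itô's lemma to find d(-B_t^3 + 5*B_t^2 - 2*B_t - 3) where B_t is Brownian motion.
d(-B_t^3 + 5*B_t^2 - 2*B_t - 3) = (5 - 3*B_t) dt + (-3*B_t^2 + 10*B_t - 2) dB_t

Itô's formula for f(B_t) gives d f(B_t) = f'(B_t) dB_t + (1/2) f''(B_t) dt. Compute derivatives of f(x) = -x^3 + 5*x^2 - 2*x - 3:
  f'(x)  = -3*x^2 + 10*x - 2
  f''(x) = 10 - 6*x
Substitute x = B_t and multiply the f'' term by 1/2:
  drift     = (1/2) * (10 - 6*x) evaluated at B_t = 5 - 3*B_t
  diffusion = (-3*x^2 + 10*x - 2) evaluated at B_t = -3*B_t^2 + 10*B_t - 2
Therefore d(-B_t^3 + 5*B_t^2 - 2*B_t - 3) = (5 - 3*B_t) dt + (-3*B_t^2 + 10*B_t - 2) dB_t.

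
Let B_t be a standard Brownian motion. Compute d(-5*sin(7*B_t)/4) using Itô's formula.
d(-5*sin(7*B_t)/4) = (245*sin(7*B_t)/8) dt + (-35*cos(7*B_t)/4) dB_t

Itô's formula for f(B_t) gives d f(B_t) = f'(B_t) dB_t + (1/2) f''(B_t) dt. Compute derivatives of f(x) = -5*sin(7*x)/4:
  f'(x)  = -35*cos(7*x)/4
  f''(x) = 245*sin(7*x)/4
Substitute x = B_t and multiply the f'' term by 1/2:
  drift     = (1/2) * (245*sin(7*x)/4) evaluated at B_t = 245*sin(7*B_t)/8
  diffusion = (-35*cos(7*x)/4) evaluated at B_t = -35*cos(7*B_t)/4
Therefore d(-5*sin(7*B_t)/4) = (245*sin(7*B_t)/8) dt + (-35*cos(7*B_t)/4) dB_t.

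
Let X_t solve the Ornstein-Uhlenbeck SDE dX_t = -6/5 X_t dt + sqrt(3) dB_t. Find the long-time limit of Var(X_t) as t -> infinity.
lim Var(X_t) = 5/4

The OU SDE dX = -theta X dt + sigma dB admits the integrating factor exp(theta t): d(exp(theta t) X_t) = sigma exp(theta t) dB_t. Integrating from 0 to t gives X_t = x_0 * exp(-theta t) + sigma * int_0^t exp(-theta (t-s)) dB_s for any initial x_0. The Itô integral has variance (by the Itô isometry) sigma^2 * int_0^t exp(-2 theta (t - s)) ds = sigma^2 * (1 - exp(-2 theta t)) / (2 theta), independent of x_0.
With theta = 6/5, sigma = sqrt(3):
  Var(X_t) = (sqrt(3))^2 * (1 - exp(-2*6/5 t)) / (2 * 6/5) = 5/4 - 5*exp(-12*t/5)/4.
As t -> infinity, exp(-2*6/5 t) -> 0, so the stationary variance is sigma^2 / (2 theta) = 5/4.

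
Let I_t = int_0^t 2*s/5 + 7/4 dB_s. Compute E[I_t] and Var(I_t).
E[I_t] = 0; Var(I_t) = t*(64*t^2 + 840*t + 3675)/1200

The Itô integral of a deterministic integrand f(s) has mean 0 because each increment f(s) * (B_{s+ds} - B_s) has mean 0. By the Itô isometry:
  Var( int_0^t f(s) dB_s ) = E[ (int_0^t f(s) dB_s)^2 ] = int_0^t f(s)^2 ds.
Here f(s) = 2*s/5 + 7/4, so f(s)^2 = (8*s + 35)^2/400. Integrate:
  int_0^t ((8*s + 35)^2/400) ds = t*(64*t^2 + 840*t + 3675)/1200.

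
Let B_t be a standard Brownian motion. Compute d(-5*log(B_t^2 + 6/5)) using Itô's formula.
d(-5*log(B_t^2 + 6/5)) = (25*(5*B_t^2 - 6)/(5*B_t^2 + 6)^2) dt + (-50*B_t/(5*B_t^2 + 6)) dB_t

Itô's formula for f(B_t) gives d f(B_t) = f'(B_t) dB_t + (1/2) f''(B_t) dt. Compute derivatives of f(x) = -5*log(x^2 + 6/5):
  f'(x)  = -50*x/(5*x^2 + 6)
  f''(x) = 50*(5*x^2 - 6)/(5*x^2 + 6)^2
Substitute x = B_t and multiply the f'' term by 1/2:
  drift     = (1/2) * (50*(5*x^2 - 6)/(5*x^2 + 6)^2) evaluated at B_t = 25*(5*B_t^2 - 6)/(5*B_t^2 + 6)^2
  diffusion = (-50*x/(5*x^2 + 6)) evaluated at B_t = -50*B_t/(5*B_t^2 + 6)
Therefore d(-5*log(B_t^2 + 6/5)) = (25*(5*B_t^2 - 6)/(5*B_t^2 + 6)^2) dt + (-50*B_t/(5*B_t^2 + 6)) dB_t.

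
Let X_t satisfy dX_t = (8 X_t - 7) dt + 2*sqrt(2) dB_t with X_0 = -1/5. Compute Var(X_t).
Var(X_t) = exp(16*t)/2 - 1/2

The variance V(t) = Var(X_t) satisfies V'(t) = 2 a V(t) + c^2 with V(0) = 0 (drift coefficient is linear in X, diffusion is constant). With a = 8, c = 2*sqrt(2), the solution is
  V(t) = (c^2 / (2 a)) * (exp(2 a t) - 1)
       = ((2*sqrt(2))^2 / (2*8)) * (exp(16 t) - 1)
       = exp(16*t)/2 - 1/2.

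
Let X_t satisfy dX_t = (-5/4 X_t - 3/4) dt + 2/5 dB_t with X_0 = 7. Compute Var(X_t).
Var(X_t) = 8/125 - 8*exp(-5*t/2)/125

The variance V(t) = Var(X_t) satisfies V'(t) = 2 a V(t) + c^2 with V(0) = 0 (drift coefficient is linear in X, diffusion is constant). With a = -5/4, c = 2/5, the solution is
  V(t) = (c^2 / (2 a)) * (exp(2 a t) - 1)
       = ((2/5)^2 / (2*(-5/4))) * (exp((-5/2) t) - 1)
       = 8/125 - 8*exp(-5*t/2)/125.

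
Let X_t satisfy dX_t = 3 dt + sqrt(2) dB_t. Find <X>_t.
<X>_t = 2*t

For an Itô process dX_t = a(t) dt + b(t) dB_t, the quadratic variation is <X>_t = int_0^t b(s)^2 ds (the drift term does not contribute). Here b(s) = sqrt(2), so
  b(s)^2 = 2.
Integrating from 0 to t:
  <X>_t = int_0^t (2) ds = 2*t.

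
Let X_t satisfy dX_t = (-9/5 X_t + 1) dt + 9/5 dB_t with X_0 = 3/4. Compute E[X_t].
E[X_t] = 5/9 + 7*exp(-9*t/5)/36

Taking expectations and using E[dB_t] = 0, the mean m(t) = E[X_t] satisfies the ODE m'(t) = a m(t) + b with m(0) = x_0. With a = -9/5, b = 1, x_0 = 3/4, the solution is
  m(t) = x_0 * exp(a t) + (b/a) * (exp(a t) - 1)
       = (3/4) * exp((-9/5) t) + (1/(-9/5)) * (exp((-9/5) t) - 1)
       = 5/9 + 7*exp(-9*t/5)/36.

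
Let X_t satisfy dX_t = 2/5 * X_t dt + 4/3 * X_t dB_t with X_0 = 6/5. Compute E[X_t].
E[X_t] = 6*exp(2*t/5)/5

For GBM dX = mu X dt + sigma X dB with X_0 = x_0, apply Itô to Y = log X: dY = (mu - sigma^2/2) dt + sigma dB, so Y_t = log(x_0) + (mu - sigma^2/2) t + sigma B_t and hence X_t = x_0 * exp((mu - sigma^2/2) t + sigma B_t).
With mu = 2/5, sigma = 4/3, x_0 = 6/5, this gives:
  X_t = 6/5 * exp((-22/45) * t + (4/3) * B_t).
Since sigma*B_t ~ Normal(0, sigma^2 t), E[exp(sigma*B_t)] = exp(sigma^2 t / 2); so E[X_t] = x_0 * exp((mu - sigma^2/2) t) * exp(sigma^2 t / 2) = x_0 * exp(mu t) = 6*exp(2*t/5)/5.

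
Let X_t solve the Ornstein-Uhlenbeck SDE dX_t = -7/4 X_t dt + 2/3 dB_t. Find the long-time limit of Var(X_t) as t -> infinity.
lim Var(X_t) = 8/63

The OU SDE dX = -theta X dt + sigma dB admits the integrating factor exp(theta t): d(exp(theta t) X_t) = sigma exp(theta t) dB_t. Integrating from 0 to t gives X_t = x_0 * exp(-theta t) + sigma * int_0^t exp(-theta (t-s)) dB_s for any initial x_0. The Itô integral has variance (by the Itô isometry) sigma^2 * int_0^t exp(-2 theta (t - s)) ds = sigma^2 * (1 - exp(-2 theta t)) / (2 theta), independent of x_0.
With theta = 7/4, sigma = 2/3:
  Var(X_t) = (2/3)^2 * (1 - exp(-2*7/4 t)) / (2 * 7/4) = 8/63 - 8*exp(-7*t/2)/63.
As t -> infinity, exp(-2*7/4 t) -> 0, so the stationary variance is sigma^2 / (2 theta) = 8/63.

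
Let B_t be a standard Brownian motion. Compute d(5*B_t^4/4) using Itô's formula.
d(5*B_t^4/4) = (15*B_t^2/2) dt + (5*B_t^3) dB_t

Itô's formula for f(B_t) gives d f(B_t) = f'(B_t) dB_t + (1/2) f''(B_t) dt. Compute derivatives of f(x) = 5*x^4/4:
  f'(x)  = 5*x^3
  f''(x) = 15*x^2
Substitute x = B_t and multiply the f'' term by 1/2:
  drift     = (1/2) * (15*x^2) evaluated at B_t = 15*B_t^2/2
  diffusion = (5*x^3) evaluated at B_t = 5*B_t^3
Therefore d(5*B_t^4/4) = (15*B_t^2/2) dt + (5*B_t^3) dB_t.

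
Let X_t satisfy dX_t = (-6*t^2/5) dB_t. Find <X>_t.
<X>_t = 36*t^5/125

For an Itô process dX_t = a(t) dt + b(t) dB_t, the quadratic variation is <X>_t = int_0^t b(s)^2 ds (the drift term does not contribute). Here b(s) = -6*s^2/5, so
  b(s)^2 = 36*s^4/25.
Integrating from 0 to t:
  <X>_t = int_0^t (36*s^4/25) ds = 36*t^5/125.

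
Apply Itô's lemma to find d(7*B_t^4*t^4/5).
d(7*B_t^4*t^4/5) = (14*B_t^2*t^3*(2*B_t^2 + 3*t)/5) dt + (28*B_t^3*t^4/5) dB_t

Itô's formula for f(t, x): d f(t, B_t) = (f_t + (1/2) f_xx) dt + f_x dB_t. Compute partials of f(t, x) = 7*t^4*x^4/5:
  f_t(t,x)  = 28*t^3*x^4/5
  f_x(t,x)  = 28*t^4*x^3/5
  f_xx(t,x) = 84*t^4*x^2/5
Assemble drift = f_t + (1/2) f_xx = 14*t^3*x^2*(3*t + 2*x^2)/5 and diffusion = f_x = 28*t^4*x^3/5. Substituting x = B_t:
  d(7*B_t^4*t^4/5) = (14*B_t^2*t^3*(2*B_t^2 + 3*t)/5) dt + (28*B_t^3*t^4/5) dB_t.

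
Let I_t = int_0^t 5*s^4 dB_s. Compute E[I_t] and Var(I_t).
E[I_t] = 0; Var(I_t) = 25*t^9/9

The Itô integral of a deterministic integrand f(s) has mean 0 because each increment f(s) * (B_{s+ds} - B_s) has mean 0. By the Itô isometry:
  Var( int_0^t f(s) dB_s ) = E[ (int_0^t f(s) dB_s)^2 ] = int_0^t f(s)^2 ds.
Here f(s) = 5*s^4, so f(s)^2 = 25*s^8. Integrate:
  int_0^t (25*s^8) ds = 25*t^9/9.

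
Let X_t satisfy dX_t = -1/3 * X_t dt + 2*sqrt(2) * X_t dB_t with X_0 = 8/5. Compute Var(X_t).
Var(X_t) = (64*exp(8*t) - 64)*exp(-2*t/3)/25

For GBM dX = mu X dt + sigma X dB with X_0 = x_0, apply Itô to Y = log X: dY = (mu - sigma^2/2) dt + sigma dB, so Y_t = log(x_0) + (mu - sigma^2/2) t + sigma B_t and hence X_t = x_0 * exp((mu - sigma^2/2) t + sigma B_t).
With mu = -1/3, sigma = 2*sqrt(2), x_0 = 8/5, this gives:
  X_t = 8/5 * exp((-13/3) * t + (2*sqrt(2)) * B_t).
Since sigma*B_t ~ Normal(0, sigma^2 t), E[exp(sigma*B_t)] = exp(sigma^2 t / 2); so E[X_t] = x_0 * exp((mu - sigma^2/2) t) * exp(sigma^2 t / 2) = x_0 * exp(mu t) = 8*exp(-t/3)/5.
Var(X_t) = E[X_t^2] - (E[X_t])^2 = x_0^2 * exp(2 mu t) * (exp(sigma^2 t) - 1) = (64*exp(8*t) - 64)*exp(-2*t/3)/25.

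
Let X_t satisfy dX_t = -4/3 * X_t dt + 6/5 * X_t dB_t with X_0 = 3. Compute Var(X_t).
Var(X_t) = (9*exp(36*t/25) - 9)*exp(-8*t/3)

For GBM dX = mu X dt + sigma X dB with X_0 = x_0, apply Itô to Y = log X: dY = (mu - sigma^2/2) dt + sigma dB, so Y_t = log(x_0) + (mu - sigma^2/2) t + sigma B_t and hence X_t = x_0 * exp((mu - sigma^2/2) t + sigma B_t).
With mu = -4/3, sigma = 6/5, x_0 = 3, this gives:
  X_t = 3 * exp((-154/75) * t + (6/5) * B_t).
Since sigma*B_t ~ Normal(0, sigma^2 t), E[exp(sigma*B_t)] = exp(sigma^2 t / 2); so E[X_t] = x_0 * exp((mu - sigma^2/2) t) * exp(sigma^2 t / 2) = x_0 * exp(mu t) = 3*exp(-4*t/3).
Var(X_t) = E[X_t^2] - (E[X_t])^2 = x_0^2 * exp(2 mu t) * (exp(sigma^2 t) - 1) = (9*exp(36*t/25) - 9)*exp(-8*t/3).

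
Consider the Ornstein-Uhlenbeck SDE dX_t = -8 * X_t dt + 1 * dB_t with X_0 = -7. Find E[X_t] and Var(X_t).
E[X_t] = -7*exp(-8*t); Var(X_t) = 1/16 - exp(-16*t)/16

The OU SDE dX = -theta X dt + sigma dB admits the integrating factor exp(theta t): d(exp(theta t) X_t) = sigma exp(theta t) dB_t. Integrating from 0 to t:
  X_t = x_0 * exp(-theta t) + sigma * int_0^t exp(-theta (t-s)) dB_s.
The Itô integral has mean 0 and (by the Itô isometry) variance sigma^2 * int_0^t exp(-2 theta (t - s)) ds = sigma^2 * (1 - exp(-2 theta t)) / (2 theta).
With theta = 8, sigma = 1, x_0 = -7:
  E[X_t] = -7 * exp(-8 t) = -7*exp(-8*t)
  Var(X_t) = (1)^2 * (1 - exp(-2*8 t)) / (2 * 8) = 1/16 - exp(-16*t)/16.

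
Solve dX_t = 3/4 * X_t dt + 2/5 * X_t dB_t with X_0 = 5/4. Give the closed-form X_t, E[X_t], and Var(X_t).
X_t = 5/4 * exp((67/100) t + (2/5) B_t); E[X_t] = 5*exp(3*t/4)/4; Var(X_t) = 25*(exp(4*t/25) - 1)*exp(3*t/2)/16

For GBM dX = mu X dt + sigma X dB with X_0 = x_0, apply Itô to Y = log X: dY = (mu - sigma^2/2) dt + sigma dB, so Y_t = log(x_0) + (mu - sigma^2/2) t + sigma B_t and hence X_t = x_0 * exp((mu - sigma^2/2) t + sigma B_t).
With mu = 3/4, sigma = 2/5, x_0 = 5/4, this gives:
  X_t = 5/4 * exp((67/100) * t + (2/5) * B_t).
Since sigma*B_t ~ Normal(0, sigma^2 t), E[exp(sigma*B_t)] = exp(sigma^2 t / 2); so E[X_t] = x_0 * exp((mu - sigma^2/2) t) * exp(sigma^2 t / 2) = x_0 * exp(mu t) = 5*exp(3*t/4)/4.
Var(X_t) = E[X_t^2] - (E[X_t])^2 = x_0^2 * exp(2 mu t) * (exp(sigma^2 t) - 1) = 25*(exp(4*t/25) - 1)*exp(3*t/2)/16.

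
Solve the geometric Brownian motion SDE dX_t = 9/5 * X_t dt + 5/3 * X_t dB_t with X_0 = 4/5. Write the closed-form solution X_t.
X_t = 4/5 * exp((37/90) * t + (5/3) * B_t)

For GBM dX = mu X dt + sigma X dB with X_0 = x_0, apply Itô to Y = log X: dY = (mu - sigma^2/2) dt + sigma dB, so Y_t = log(x_0) + (mu - sigma^2/2) t + sigma B_t and hence X_t = x_0 * exp((mu - sigma^2/2) t + sigma B_t).
With mu = 9/5, sigma = 5/3, x_0 = 4/5, this gives:
  X_t = 4/5 * exp((37/90) * t + (5/3) * B_t).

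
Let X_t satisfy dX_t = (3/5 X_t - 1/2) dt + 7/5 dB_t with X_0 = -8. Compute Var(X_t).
Var(X_t) = 49*exp(6*t/5)/30 - 49/30

The variance V(t) = Var(X_t) satisfies V'(t) = 2 a V(t) + c^2 with V(0) = 0 (drift coefficient is linear in X, diffusion is constant). With a = 3/5, c = 7/5, the solution is
  V(t) = (c^2 / (2 a)) * (exp(2 a t) - 1)
       = ((7/5)^2 / (2*(3/5))) * (exp((6/5) t) - 1)
       = 49*exp(6*t/5)/30 - 49/30.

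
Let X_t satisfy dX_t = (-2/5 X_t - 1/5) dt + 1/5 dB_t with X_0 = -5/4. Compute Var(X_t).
Var(X_t) = 1/20 - exp(-4*t/5)/20

The variance V(t) = Var(X_t) satisfies V'(t) = 2 a V(t) + c^2 with V(0) = 0 (drift coefficient is linear in X, diffusion is constant). With a = -2/5, c = 1/5, the solution is
  V(t) = (c^2 / (2 a)) * (exp(2 a t) - 1)
       = ((1/5)^2 / (2*(-2/5))) * (exp((-4/5) t) - 1)
       = 1/20 - exp(-4*t/5)/20.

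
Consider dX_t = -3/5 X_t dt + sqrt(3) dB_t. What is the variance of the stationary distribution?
lim Var(X_t) = 5/2

The OU SDE dX = -theta X dt + sigma dB admits the integrating factor exp(theta t): d(exp(theta t) X_t) = sigma exp(theta t) dB_t. Integrating from 0 to t gives X_t = x_0 * exp(-theta t) + sigma * int_0^t exp(-theta (t-s)) dB_s for any initial x_0. The Itô integral has variance (by the Itô isometry) sigma^2 * int_0^t exp(-2 theta (t - s)) ds = sigma^2 * (1 - exp(-2 theta t)) / (2 theta), independent of x_0.
With theta = 3/5, sigma = sqrt(3):
  Var(X_t) = (sqrt(3))^2 * (1 - exp(-2*3/5 t)) / (2 * 3/5) = 5/2 - 5*exp(-6*t/5)/2.
As t -> infinity, exp(-2*3/5 t) -> 0, so the stationary variance is sigma^2 / (2 theta) = 5/2.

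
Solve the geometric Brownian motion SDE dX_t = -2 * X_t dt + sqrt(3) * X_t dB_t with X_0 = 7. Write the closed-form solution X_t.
X_t = 7 * exp((-7/2) * t + (sqrt(3)) * B_t)

For GBM dX = mu X dt + sigma X dB with X_0 = x_0, apply Itô to Y = log X: dY = (mu - sigma^2/2) dt + sigma dB, so Y_t = log(x_0) + (mu - sigma^2/2) t + sigma B_t and hence X_t = x_0 * exp((mu - sigma^2/2) t + sigma B_t).
With mu = -2, sigma = sqrt(3), x_0 = 7, this gives:
  X_t = 7 * exp((-7/2) * t + (sqrt(3)) * B_t).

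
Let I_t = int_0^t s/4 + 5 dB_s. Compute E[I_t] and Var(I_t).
E[I_t] = 0; Var(I_t) = t*(t^2 + 60*t + 1200)/48

The Itô integral of a deterministic integrand f(s) has mean 0 because each increment f(s) * (B_{s+ds} - B_s) has mean 0. By the Itô isometry:
  Var( int_0^t f(s) dB_s ) = E[ (int_0^t f(s) dB_s)^2 ] = int_0^t f(s)^2 ds.
Here f(s) = s/4 + 5, so f(s)^2 = (s + 20)^2/16. Integrate:
  int_0^t ((s + 20)^2/16) ds = t*(t^2 + 60*t + 1200)/48.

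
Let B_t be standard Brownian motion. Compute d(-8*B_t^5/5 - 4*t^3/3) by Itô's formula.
d(-8*B_t^5/5 - 4*t^3/3) = (-16*B_t^3 - 4*t^2) dt + (-8*B_t^4) dB_t

Itô's formula for f(t, x): d f(t, B_t) = (f_t + (1/2) f_xx) dt + f_x dB_t. Compute partials of f(t, x) = -4*t^3/3 - 8*x^5/5:
  f_t(t,x)  = -4*t^2
  f_x(t,x)  = -8*x^4
  f_xx(t,x) = -32*x^3
Assemble drift = f_t + (1/2) f_xx = -4*t^2 - 16*x^3 and diffusion = f_x = -8*x^4. Substituting x = B_t:
  d(-8*B_t^5/5 - 4*t^3/3) = (-16*B_t^3 - 4*t^2) dt + (-8*B_t^4) dB_t.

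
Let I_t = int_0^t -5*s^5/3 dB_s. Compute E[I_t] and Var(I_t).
E[I_t] = 0; Var(I_t) = 25*t^11/99

The Itô integral of a deterministic integrand f(s) has mean 0 because each increment f(s) * (B_{s+ds} - B_s) has mean 0. By the Itô isometry:
  Var( int_0^t f(s) dB_s ) = E[ (int_0^t f(s) dB_s)^2 ] = int_0^t f(s)^2 ds.
Here f(s) = -5*s^5/3, so f(s)^2 = 25*s^10/9. Integrate:
  int_0^t (25*s^10/9) ds = 25*t^11/99.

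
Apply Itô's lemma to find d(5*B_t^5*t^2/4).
d(5*B_t^5*t^2/4) = (5*B_t^3*t*(B_t^2 + 5*t)/2) dt + (25*B_t^4*t^2/4) dB_t

Itô's formula for f(t, x): d f(t, B_t) = (f_t + (1/2) f_xx) dt + f_x dB_t. Compute partials of f(t, x) = 5*t^2*x^5/4:
  f_t(t,x)  = 5*t*x^5/2
  f_x(t,x)  = 25*t^2*x^4/4
  f_xx(t,x) = 25*t^2*x^3
Assemble drift = f_t + (1/2) f_xx = 5*t*x^3*(5*t + x^2)/2 and diffusion = f_x = 25*t^2*x^4/4. Substituting x = B_t:
  d(5*B_t^5*t^2/4) = (5*B_t^3*t*(B_t^2 + 5*t)/2) dt + (25*B_t^4*t^2/4) dB_t.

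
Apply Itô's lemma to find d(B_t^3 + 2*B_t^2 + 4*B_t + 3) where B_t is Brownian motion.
d(B_t^3 + 2*B_t^2 + 4*B_t + 3) = (3*B_t + 2) dt + (3*B_t^2 + 4*B_t + 4) dB_t

Itô's formula for f(B_t) gives d f(B_t) = f'(B_t) dB_t + (1/2) f''(B_t) dt. Compute derivatives of f(x) = x^3 + 2*x^2 + 4*x + 3:
  f'(x)  = 3*x^2 + 4*x + 4
  f''(x) = 6*x + 4
Substitute x = B_t and multiply the f'' term by 1/2:
  drift     = (1/2) * (6*x + 4) evaluated at B_t = 3*B_t + 2
  diffusion = (3*x^2 + 4*x + 4) evaluated at B_t = 3*B_t^2 + 4*B_t + 4
Therefore d(B_t^3 + 2*B_t^2 + 4*B_t + 3) = (3*B_t + 2) dt + (3*B_t^2 + 4*B_t + 4) dB_t.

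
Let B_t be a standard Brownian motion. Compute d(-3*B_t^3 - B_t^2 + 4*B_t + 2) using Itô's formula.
d(-3*B_t^3 - B_t^2 + 4*B_t + 2) = (-9*B_t - 1) dt + (-9*B_t^2 - 2*B_t + 4) dB_t

Itô's formula for f(B_t) gives d f(B_t) = f'(B_t) dB_t + (1/2) f''(B_t) dt. Compute derivatives of f(x) = -3*x^3 - x^2 + 4*x + 2:
  f'(x)  = -9*x^2 - 2*x + 4
  f''(x) = -18*x - 2
Substitute x = B_t and multiply the f'' term by 1/2:
  drift     = (1/2) * (-18*x - 2) evaluated at B_t = -9*B_t - 1
  diffusion = (-9*x^2 - 2*x + 4) evaluated at B_t = -9*B_t^2 - 2*B_t + 4
Therefore d(-3*B_t^3 - B_t^2 + 4*B_t + 2) = (-9*B_t - 1) dt + (-9*B_t^2 - 2*B_t + 4) dB_t.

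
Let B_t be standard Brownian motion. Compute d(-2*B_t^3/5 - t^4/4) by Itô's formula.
d(-2*B_t^3/5 - t^4/4) = (-6*B_t/5 - t^3) dt + (-6*B_t^2/5) dB_t

Itô's formula for f(t, x): d f(t, B_t) = (f_t + (1/2) f_xx) dt + f_x dB_t. Compute partials of f(t, x) = -t^4/4 - 2*x^3/5:
  f_t(t,x)  = -t^3
  f_x(t,x)  = -6*x^2/5
  f_xx(t,x) = -12*x/5
Assemble drift = f_t + (1/2) f_xx = -t^3 - 6*x/5 and diffusion = f_x = -6*x^2/5. Substituting x = B_t:
  d(-2*B_t^3/5 - t^4/4) = (-6*B_t/5 - t^3) dt + (-6*B_t^2/5) dB_t.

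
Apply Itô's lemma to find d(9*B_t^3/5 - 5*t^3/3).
d(9*B_t^3/5 - 5*t^3/3) = (27*B_t/5 - 5*t^2) dt + (27*B_t^2/5) dB_t

Itô's formula for f(t, x): d f(t, B_t) = (f_t + (1/2) f_xx) dt + f_x dB_t. Compute partials of f(t, x) = -5*t^3/3 + 9*x^3/5:
  f_t(t,x)  = -5*t^2
  f_x(t,x)  = 27*x^2/5
  f_xx(t,x) = 54*x/5
Assemble drift = f_t + (1/2) f_xx = -5*t^2 + 27*x/5 and diffusion = f_x = 27*x^2/5. Substituting x = B_t:
  d(9*B_t^3/5 - 5*t^3/3) = (27*B_t/5 - 5*t^2) dt + (27*B_t^2/5) dB_t.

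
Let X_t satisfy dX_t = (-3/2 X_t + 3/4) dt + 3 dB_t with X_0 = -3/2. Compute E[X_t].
E[X_t] = 1/2 - 2*exp(-3*t/2)

Taking expectations and using E[dB_t] = 0, the mean m(t) = E[X_t] satisfies the ODE m'(t) = a m(t) + b with m(0) = x_0. With a = -3/2, b = 3/4, x_0 = -3/2, the solution is
  m(t) = x_0 * exp(a t) + (b/a) * (exp(a t) - 1)
       = (-3/2) * exp((-3/2) t) + ((3/4)/(-3/2)) * (exp((-3/2) t) - 1)
       = 1/2 - 2*exp(-3*t/2).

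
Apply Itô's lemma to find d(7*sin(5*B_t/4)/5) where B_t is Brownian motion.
d(7*sin(5*B_t/4)/5) = (-35*sin(5*B_t/4)/32) dt + (7*cos(5*B_t/4)/4) dB_t

Itô's formula for f(B_t) gives d f(B_t) = f'(B_t) dB_t + (1/2) f''(B_t) dt. Compute derivatives of f(x) = 7*sin(5*x/4)/5:
  f'(x)  = 7*cos(5*x/4)/4
  f''(x) = -35*sin(5*x/4)/16
Substitute x = B_t and multiply the f'' term by 1/2:
  drift     = (1/2) * (-35*sin(5*x/4)/16) evaluated at B_t = -35*sin(5*B_t/4)/32
  diffusion = (7*cos(5*x/4)/4) evaluated at B_t = 7*cos(5*B_t/4)/4
Therefore d(7*sin(5*B_t/4)/5) = (-35*sin(5*B_t/4)/32) dt + (7*cos(5*B_t/4)/4) dB_t.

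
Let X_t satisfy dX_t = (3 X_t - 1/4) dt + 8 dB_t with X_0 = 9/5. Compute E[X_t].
E[X_t] = 103*exp(3*t)/60 + 1/12

Taking expectations and using E[dB_t] = 0, the mean m(t) = E[X_t] satisfies the ODE m'(t) = a m(t) + b with m(0) = x_0. With a = 3, b = -1/4, x_0 = 9/5, the solution is
  m(t) = x_0 * exp(a t) + (b/a) * (exp(a t) - 1)
       = (9/5) * exp(3 t) + ((-1/4)/3) * (exp(3 t) - 1)
       = 103*exp(3*t)/60 + 1/12.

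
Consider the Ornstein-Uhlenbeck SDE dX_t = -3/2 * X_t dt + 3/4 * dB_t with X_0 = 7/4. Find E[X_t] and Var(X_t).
E[X_t] = 7*exp(-3*t/2)/4; Var(X_t) = 3/16 - 3*exp(-3*t)/16

The OU SDE dX = -theta X dt + sigma dB admits the integrating factor exp(theta t): d(exp(theta t) X_t) = sigma exp(theta t) dB_t. Integrating from 0 to t:
  X_t = x_0 * exp(-theta t) + sigma * int_0^t exp(-theta (t-s)) dB_s.
The Itô integral has mean 0 and (by the Itô isometry) variance sigma^2 * int_0^t exp(-2 theta (t - s)) ds = sigma^2 * (1 - exp(-2 theta t)) / (2 theta).
With theta = 3/2, sigma = 3/4, x_0 = 7/4:
  E[X_t] = 7/4 * exp(-3/2 t) = 7*exp(-3*t/2)/4
  Var(X_t) = (3/4)^2 * (1 - exp(-2*3/2 t)) / (2 * 3/2) = 3/16 - 3*exp(-3*t)/16.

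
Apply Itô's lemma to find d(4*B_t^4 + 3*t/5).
d(4*B_t^4 + 3*t/5) = (24*B_t^2 + 3/5) dt + (16*B_t^3) dB_t

Itô's formula for f(t, x): d f(t, B_t) = (f_t + (1/2) f_xx) dt + f_x dB_t. Compute partials of f(t, x) = 3*t/5 + 4*x^4:
  f_t(t,x)  = 3/5
  f_x(t,x)  = 16*x^3
  f_xx(t,x) = 48*x^2
Assemble drift = f_t + (1/2) f_xx = 24*x^2 + 3/5 and diffusion = f_x = 16*x^3. Substituting x = B_t:
  d(4*B_t^4 + 3*t/5) = (24*B_t^2 + 3/5) dt + (16*B_t^3) dB_t.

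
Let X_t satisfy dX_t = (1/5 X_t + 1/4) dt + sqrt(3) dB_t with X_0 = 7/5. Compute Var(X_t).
Var(X_t) = 15*exp(2*t/5)/2 - 15/2

The variance V(t) = Var(X_t) satisfies V'(t) = 2 a V(t) + c^2 with V(0) = 0 (drift coefficient is linear in X, diffusion is constant). With a = 1/5, c = sqrt(3), the solution is
  V(t) = (c^2 / (2 a)) * (exp(2 a t) - 1)
       = (sqrt(3)^2 / (2*(1/5))) * (exp((2/5) t) - 1)
       = 15*exp(2*t/5)/2 - 15/2.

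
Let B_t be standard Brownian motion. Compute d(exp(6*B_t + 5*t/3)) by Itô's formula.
d(exp(6*B_t + 5*t/3)) = (59*exp(6*B_t + 5*t/3)/3) dt + (6*exp(6*B_t + 5*t/3)) dB_t

Itô's formula for f(t, x): d f(t, B_t) = (f_t + (1/2) f_xx) dt + f_x dB_t. Compute partials of f(t, x) = exp(5*t/3 + 6*x):
  f_t(t,x)  = 5*exp(5*t/3 + 6*x)/3
  f_x(t,x)  = 6*exp(5*t/3 + 6*x)
  f_xx(t,x) = 36*exp(5*t/3 + 6*x)
Assemble drift = f_t + (1/2) f_xx = 59*exp(5*t/3 + 6*x)/3 and diffusion = f_x = 6*exp(5*t/3 + 6*x). Substituting x = B_t:
  d(exp(6*B_t + 5*t/3)) = (59*exp(6*B_t + 5*t/3)/3) dt + (6*exp(6*B_t + 5*t/3)) dB_t.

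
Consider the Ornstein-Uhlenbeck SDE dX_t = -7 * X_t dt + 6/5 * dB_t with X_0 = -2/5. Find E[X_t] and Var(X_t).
E[X_t] = -2*exp(-7*t)/5; Var(X_t) = 18/175 - 18*exp(-14*t)/175

The OU SDE dX = -theta X dt + sigma dB admits the integrating factor exp(theta t): d(exp(theta t) X_t) = sigma exp(theta t) dB_t. Integrating from 0 to t:
  X_t = x_0 * exp(-theta t) + sigma * int_0^t exp(-theta (t-s)) dB_s.
The Itô integral has mean 0 and (by the Itô isometry) variance sigma^2 * int_0^t exp(-2 theta (t - s)) ds = sigma^2 * (1 - exp(-2 theta t)) / (2 theta).
With theta = 7, sigma = 6/5, x_0 = -2/5:
  E[X_t] = -2/5 * exp(-7 t) = -2*exp(-7*t)/5
  Var(X_t) = (6/5)^2 * (1 - exp(-2*7 t)) / (2 * 7) = 18/175 - 18*exp(-14*t)/175.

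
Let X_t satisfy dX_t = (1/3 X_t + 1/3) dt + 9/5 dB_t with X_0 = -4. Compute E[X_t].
E[X_t] = -3*exp(t/3) - 1

Taking expectations and using E[dB_t] = 0, the mean m(t) = E[X_t] satisfies the ODE m'(t) = a m(t) + b with m(0) = x_0. With a = 1/3, b = 1/3, x_0 = -4, the solution is
  m(t) = x_0 * exp(a t) + (b/a) * (exp(a t) - 1)
       = (-4) * exp((1/3) t) + ((1/3)/(1/3)) * (exp((1/3) t) - 1)
       = -3*exp(t/3) - 1.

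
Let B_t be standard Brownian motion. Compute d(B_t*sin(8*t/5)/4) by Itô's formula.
d(B_t*sin(8*t/5)/4) = (2*B_t*cos(8*t/5)/5) dt + (sin(8*t/5)/4) dB_t

Itô's formula for f(t, x): d f(t, B_t) = (f_t + (1/2) f_xx) dt + f_x dB_t. Compute partials of f(t, x) = x*sin(8*t/5)/4:
  f_t(t,x)  = 2*x*cos(8*t/5)/5
  f_x(t,x)  = sin(8*t/5)/4
  f_xx(t,x) = 0
Assemble drift = f_t + (1/2) f_xx = 2*x*cos(8*t/5)/5 and diffusion = f_x = sin(8*t/5)/4. Substituting x = B_t:
  d(B_t*sin(8*t/5)/4) = (2*B_t*cos(8*t/5)/5) dt + (sin(8*t/5)/4) dB_t.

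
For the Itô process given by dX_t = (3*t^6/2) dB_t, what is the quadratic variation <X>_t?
<X>_t = 9*t^13/52

For an Itô process dX_t = a(t) dt + b(t) dB_t, the quadratic variation is <X>_t = int_0^t b(s)^2 ds (the drift term does not contribute). Here b(s) = 3*s^6/2, so
  b(s)^2 = 9*s^12/4.
Integrating from 0 to t:
  <X>_t = int_0^t (9*s^12/4) ds = 9*t^13/52.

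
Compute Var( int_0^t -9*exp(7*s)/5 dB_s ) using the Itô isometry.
Var = 81*exp(14*t)/350 - 81/350

The Itô integral of a deterministic integrand f(s) has mean 0 because each increment f(s) * (B_{s+ds} - B_s) has mean 0. By the Itô isometry:
  Var( int_0^t f(s) dB_s ) = E[ (int_0^t f(s) dB_s)^2 ] = int_0^t f(s)^2 ds.
Here f(s) = -9*exp(7*s)/5, so f(s)^2 = 81*exp(14*s)/25. Integrate:
  int_0^t (81*exp(14*s)/25) ds = 81*exp(14*t)/350 - 81/350.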